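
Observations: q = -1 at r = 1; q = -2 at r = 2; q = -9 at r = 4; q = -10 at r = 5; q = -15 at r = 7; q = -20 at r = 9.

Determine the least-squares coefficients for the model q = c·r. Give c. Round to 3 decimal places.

c = -2.136

AᵀA·[c]ᵀ = Aᵀq reads: 176·c = -376.
(Σr·r = 176, Σr·q = -376.)
Hence c = -376 / 176 ≈ -2.13636.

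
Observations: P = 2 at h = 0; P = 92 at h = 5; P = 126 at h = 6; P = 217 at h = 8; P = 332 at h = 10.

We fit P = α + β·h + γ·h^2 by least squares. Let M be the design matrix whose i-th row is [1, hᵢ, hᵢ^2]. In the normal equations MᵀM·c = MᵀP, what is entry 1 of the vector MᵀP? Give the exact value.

Entry 1 ↔ basis 1, so (MᵀP)_{1} = Σᵢ Pᵢ = (1)·(2) + (1)·(92) + (1)·(126) + (1)·(217) + (1)·(332) = 769.

769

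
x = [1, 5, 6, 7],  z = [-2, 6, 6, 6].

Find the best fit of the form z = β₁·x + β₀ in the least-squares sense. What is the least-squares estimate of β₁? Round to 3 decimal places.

β₁ = 1.446

Forming MᵀM = [[111, 19]; [19, 4]] and Mᵀz = [106, 16]ᵀ gives MᵀM·[β₁, β₀]ᵀ = Mᵀz.
Eliminating β₀: 4·(row 1) − 19·(row 2) gives 83·β₁ = 4·106 − 19·16 = 120, so β₁ = 120/83.
Then β₀ = (16 − 19·(120/83))/4 = -238/83.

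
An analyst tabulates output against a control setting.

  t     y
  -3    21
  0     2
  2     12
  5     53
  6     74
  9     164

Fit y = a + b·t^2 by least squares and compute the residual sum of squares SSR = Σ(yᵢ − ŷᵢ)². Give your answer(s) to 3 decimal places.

Entries of XᵀX: Σ1 = 6, Σt^2 = 155, Σt^2·t^2 = 8579.
For Xᵀy: Σy = 326, Σt^2·y = 17510.
Normal equations: [[6, 155]; [155, 8579]]·[a, b]ᵀ = [326, 17510]ᵀ.
Eliminating b: 8579·(row 1) − 155·(row 2) gives 27449·a = 8579·326 − 155·17510 = 82704, so a = 82704/27449.
Then b = (17510 − 155·(82704/27449))/8579 = 54530/27449.
Residuals: 2955/27449, -27806/27449, 28564/27449, 8843/27449, -14558/27449, 2002/27449; SSR = 68926/27449.

SSR = 2.511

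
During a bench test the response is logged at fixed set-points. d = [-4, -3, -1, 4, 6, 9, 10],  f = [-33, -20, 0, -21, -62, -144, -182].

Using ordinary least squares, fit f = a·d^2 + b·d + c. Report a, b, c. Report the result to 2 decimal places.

With design matrix X, XᵀX = [[18451, 1917, 259]; [1917, 259, 21]; [259, 21, 7]] and Xᵀf = [-33140, -3380, -462]ᵀ.
Row-reducing yields a = -54491/27408, b = 12701/9136, c = 46465/13704.

a = -1.99, b = 1.39, c = 3.39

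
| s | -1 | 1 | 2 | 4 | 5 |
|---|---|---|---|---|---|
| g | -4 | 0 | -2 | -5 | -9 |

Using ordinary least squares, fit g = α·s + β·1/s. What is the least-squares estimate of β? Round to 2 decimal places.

β = 3.77

Sums needed: Σs·s = 47, Σs·1/s = 5, Σ1/s·1/s = 941/400.
For Mᵀg: Σs·g = -65, Σ1/s·g = -1/20.
MᵀM·[α, β]ᵀ = Mᵀg becomes [[47, 5]; [5, 941/400]]·[α, β]ᵀ = [-65, -1/20]ᵀ.
Eliminating β: (941/400)·(row 1) − 5·(row 2) gives (34227/400)·α = (941/400)·(-65) − 5·(-1/20) = -12213/80, so α = -6785/3803.
Then β = ((-1/20) − 5·(-6785/3803))/(941/400) = 14340/3803.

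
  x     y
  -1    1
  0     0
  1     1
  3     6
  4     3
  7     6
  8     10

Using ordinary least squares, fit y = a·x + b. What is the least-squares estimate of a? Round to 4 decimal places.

a = 0.9476

The normal equations are: 140·a + 22·b = 152;  22·a + 7·b = 27.
(Σx·x = 140, Σx = 22, Σ1 = 7, Σx·y = 152, Σy = 27.)
Determinant 140·7 − 22² = 496.
a = (152·7 − 22·27)/496 = 235/248; b = (140·27 − 22·152)/496 = 109/124.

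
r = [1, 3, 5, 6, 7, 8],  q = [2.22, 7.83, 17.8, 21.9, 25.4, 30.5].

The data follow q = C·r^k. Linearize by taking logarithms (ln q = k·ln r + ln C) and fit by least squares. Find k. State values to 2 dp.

k = 1.28

Let Y = ln q. Fitting Y = k·ln r + ln C by least squares:
XᵀX = [[15.1183, 8.5252]; [8.5252, 6]], rhs = [25.8265, 15.4736]ᵀ  (here Σln r = 8.5252, Σ(ln r)² = 15.1183, Σln q = 15.4736, Σln r·ln q = 25.8265).
Solving (det = 18.0313): k = 1.27800, ln C = 0.76308.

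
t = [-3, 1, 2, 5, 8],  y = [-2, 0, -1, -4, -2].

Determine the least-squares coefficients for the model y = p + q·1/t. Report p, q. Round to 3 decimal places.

Normal-equation sums: Σ1 = 5, Σ1/t = 179/120, Σ1/t·1/t = 20401/14400.
And Σy = -9, Σ1/t·y = -53/60.
Normal equations: [[5, 179/120]; [179/120, 20401/14400]]·[p, q]ᵀ = [-9, -53/60]ᵀ.
Δ = 5·(20401/14400) − (179/120)² = 17491/3600.
p = ((-9)·(20401/14400) − (179/120)·(-53/60))/(17491/3600) = -164635/69964; q = (5·(-53/60) − (179/120)·(-9))/(17491/3600) = 32430/17491.

p = -2.353, q = 1.854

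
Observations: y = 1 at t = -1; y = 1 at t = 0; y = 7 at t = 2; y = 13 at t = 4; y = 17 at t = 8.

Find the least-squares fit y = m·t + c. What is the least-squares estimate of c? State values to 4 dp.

From the data, Σt·t = 85, Σt = 13, Σ1 = 5.
Right-hand side: Σt·y = 201, Σy = 39.
Normal equations: [[85, 13]; [13, 5]]·[m, c]ᵀ = [201, 39]ᵀ.
Δ = 85·5 − 13² = 256.
m = (201·5 − 13·39)/256 = 249/128; c = (85·39 − 13·201)/256 = 351/128.

c = 2.7422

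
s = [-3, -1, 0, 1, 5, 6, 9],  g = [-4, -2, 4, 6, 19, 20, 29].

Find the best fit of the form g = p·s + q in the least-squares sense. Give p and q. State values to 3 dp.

p = 2.875, q = 3.304

The normal system XᵀX·[p, q]ᵀ = Xᵀg is [[153, 17]; [17, 7]]·[p, q]ᵀ = [496, 72]ᵀ.
Eliminating q: 7·(row 1) − 17·(row 2) gives 782·p = 7·496 − 17·72 = 2248, so p = 1124/391.
Then q = (72 − 17·(1124/391))/7 = 76/23.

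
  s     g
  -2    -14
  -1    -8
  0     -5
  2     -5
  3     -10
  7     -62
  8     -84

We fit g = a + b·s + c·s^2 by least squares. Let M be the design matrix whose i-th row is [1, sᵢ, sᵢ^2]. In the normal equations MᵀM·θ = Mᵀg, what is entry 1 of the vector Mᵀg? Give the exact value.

Entry 1 ↔ basis 1, so (Mᵀg)_{1} = Σᵢ gᵢ = (1)·(-14) + (1)·(-8) + (1)·(-5) + (1)·(-5) + (1)·(-10) + (1)·(-62) + (1)·(-84) = -188.

-188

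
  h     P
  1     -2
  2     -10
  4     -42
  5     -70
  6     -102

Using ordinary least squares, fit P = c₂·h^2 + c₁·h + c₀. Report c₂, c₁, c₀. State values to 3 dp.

Compute the Gram sums: Σh^2·h^2 = 2194, Σh^2·h = 414, Σh^2 = 82, Σh·h = 82, Σh = 18, Σ1 = 5.
Right-hand side: Σh^2·P = -6136, Σh·P = -1152, ΣP = -226.
Solving the 3×3 system (Gaussian elimination) gives c₂ = -248/77, c₁ = 18/7, c₀ = -18/11.

c₂ = -3.221, c₁ = 2.571, c₀ = -1.636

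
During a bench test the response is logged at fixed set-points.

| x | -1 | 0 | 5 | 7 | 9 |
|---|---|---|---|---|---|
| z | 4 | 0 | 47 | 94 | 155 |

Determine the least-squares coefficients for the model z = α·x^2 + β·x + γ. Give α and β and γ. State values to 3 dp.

With design matrix M, MᵀM = [[9588, 1196, 156]; [1196, 156, 20]; [156, 20, 5]] and Mᵀz = [18340, 2284, 300]ᵀ.
Inverting the 3×3 Gram matrix, [α, β, γ]ᵀ = [9755/4937, -3002/4937, 3872/4937]ᵀ.

α = 1.976, β = -0.608, γ = 0.784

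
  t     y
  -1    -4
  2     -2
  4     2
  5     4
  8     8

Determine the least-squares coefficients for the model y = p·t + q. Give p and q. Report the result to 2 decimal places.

p = 1.40, q = -3.43

The normal system MᵀM·[p, q]ᵀ = Mᵀy is [[110, 18]; [18, 5]]·[p, q]ᵀ = [92, 8]ᵀ.
det = 110·5 − 18² = 226.
p = (92·5 − 18·8)/226 = 158/113; q = (110·8 − 18·92)/226 = -388/113.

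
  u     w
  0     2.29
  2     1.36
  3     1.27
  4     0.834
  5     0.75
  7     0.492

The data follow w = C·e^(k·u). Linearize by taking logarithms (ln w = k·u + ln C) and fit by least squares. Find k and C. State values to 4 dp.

k = -0.2198, C = 2.2305

Let Y = ln w. Fitting Y = k·u + ln C by least squares:
Sums: Σu = 21.0000, Σ(u)² = 103.0000, Σln w = 0.1966, Σu·ln w = -5.7974.
Normal system: [[103.0000, 21.0000]; [21.0000, 6]]·[k, ln C]ᵀ = [-5.7974, 0.1966]ᵀ.
Δ = 103.0000·6 − (21.0000)² = 177.0000; k = (-5.7974·6 − 21.0000·0.1966)/177.0000 = -0.21984, ln C = (103.0000·0.1966 − 21.0000·-5.7974)/177.0000 = 0.80222, so C = exp(0.80222) = 2.23048.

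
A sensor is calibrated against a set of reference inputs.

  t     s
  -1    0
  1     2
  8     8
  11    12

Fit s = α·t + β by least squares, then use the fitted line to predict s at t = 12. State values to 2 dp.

Normal-equation sums: Σt·t = 187, Σt = 19, Σ1 = 4.
And Σt·s = 198, Σs = 22.
Eliminating β: 4·(row 1) − 19·(row 2) gives 387·α = 4·198 − 19·22 = 374, so α = 374/387.
Then β = (22 − 19·(374/387))/4 = 352/387.
At t = 12: ŝ = (374/387)·(12) + (352/387)·(1) = 4840/387.

ŝ = 12.51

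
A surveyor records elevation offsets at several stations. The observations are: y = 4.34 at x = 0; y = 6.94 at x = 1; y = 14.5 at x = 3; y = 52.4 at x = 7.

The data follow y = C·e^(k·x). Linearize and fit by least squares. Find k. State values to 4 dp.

k = 0.3502

With ln yᵢ as the transformed response and xᵢ as the regressor:
Σx = 11.0000, Σ(x)² = 59.0000, Σln y = 10.0382, Σx·ln y = 37.6721.
Equations: 59.0000·k + 11.0000·ln C = 37.6721;  11.0000·k + 4·ln C = 10.0382.
Δ = 59.0000·4 − (11.0000)² = 115.0000; k = (37.6721·4 − 11.0000·10.0382)/115.0000 = 0.35016, ln C = (59.0000·10.0382 − 11.0000·37.6721)/115.0000 = 1.54663.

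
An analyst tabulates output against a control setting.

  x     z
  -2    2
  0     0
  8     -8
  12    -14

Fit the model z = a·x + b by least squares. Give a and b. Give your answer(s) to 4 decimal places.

Compute the Gram sums: Σx·x = 212, Σx = 18, Σ1 = 4.
Moment sums: Σx·z = -236, Σz = -20.
MᵀM·[a, b]ᵀ = Mᵀz becomes [[212, 18]; [18, 4]]·[a, b]ᵀ = [-236, -20]ᵀ.
Determinant 212·4 − 18² = 524.
a = ((-236)·4 − 18·(-20))/524 = -146/131; b = (212·(-20) − 18·(-236))/524 = 2/131.

a = -1.1145, b = 0.0153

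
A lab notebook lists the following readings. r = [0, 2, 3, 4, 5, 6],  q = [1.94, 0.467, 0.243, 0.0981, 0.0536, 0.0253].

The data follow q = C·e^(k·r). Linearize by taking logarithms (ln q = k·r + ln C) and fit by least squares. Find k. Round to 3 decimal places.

With ln qᵢ as the transformed response and rᵢ as the regressor:
Σr = 20.0000, Σ(r)² = 90.0000, Σln q = -10.4384, Σr·ln q = -51.7467.
Equations: 90.0000·k + 20.0000·ln C = -51.7467;  20.0000·k + 6·ln C = -10.4384.
Solving (det = 140.0000): k = -0.72652, ln C = 0.68202.

k = -0.727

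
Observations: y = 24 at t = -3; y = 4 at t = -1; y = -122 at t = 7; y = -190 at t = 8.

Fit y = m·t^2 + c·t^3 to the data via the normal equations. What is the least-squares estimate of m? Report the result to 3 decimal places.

Compute the Gram sums: Σt^2·t^2 = 6579, Σt^2·t^3 = 49331, Σt^3·t^3 = 380523.
For Mᵀy: Σt^2·y = -17918, Σt^3·y = -139778.
MᵀM·[m, c]ᵀ = Mᵀy becomes [[6579, 49331]; [49331, 380523]]·[m, c]ᵀ = [-17918, -139778]ᵀ.
Eliminating c: 380523·(row 1) − 49331·(row 2) gives 69913256·m = 380523·(-17918) − 49331·(-139778) = 77177404, so m = 19294351/17478314.
Then c = ((-139778) − 49331·(19294351/17478314))/380523 = -8921651/17478314.

m = 1.104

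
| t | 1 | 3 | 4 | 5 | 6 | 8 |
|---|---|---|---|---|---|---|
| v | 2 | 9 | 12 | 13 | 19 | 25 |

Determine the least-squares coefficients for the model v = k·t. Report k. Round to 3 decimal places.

Normal-equation sums: Σt·t = 151.
Right-hand side: Σt·v = 456.
Normal equations: [[151]]·[k]ᵀ = [456]ᵀ.
k = 456/151 = 3.01987.

k = 3.020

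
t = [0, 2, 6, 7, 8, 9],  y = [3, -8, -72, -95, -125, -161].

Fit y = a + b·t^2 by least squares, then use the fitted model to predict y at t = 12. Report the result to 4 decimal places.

ŷ = -285.7326

The normal equations are: 6·a + 234·b = -458;  234·a + 14370·b = -28320.
det = 6·14370 − 234² = 31464.
a = ((-458)·14370 − 234·(-28320))/31464 = 3785/2622; b = (6·(-28320) − 234·(-458))/31464 = -1743/874.
At t = 12: ŷ = (3785/2622)·(1) + (-1743/874)·(144) = -749191/2622.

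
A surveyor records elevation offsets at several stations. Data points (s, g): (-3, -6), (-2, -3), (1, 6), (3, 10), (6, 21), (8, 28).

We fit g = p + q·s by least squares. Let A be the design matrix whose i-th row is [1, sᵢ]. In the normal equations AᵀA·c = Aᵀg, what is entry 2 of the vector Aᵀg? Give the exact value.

Entry 2 ↔ basis s, so (Aᵀg)_{2} = Σᵢ (s)·gᵢ = (-3)·(-6) + (-2)·(-3) + (1)·(6) + (3)·(10) + (6)·(21) + (8)·(28) = 410.

410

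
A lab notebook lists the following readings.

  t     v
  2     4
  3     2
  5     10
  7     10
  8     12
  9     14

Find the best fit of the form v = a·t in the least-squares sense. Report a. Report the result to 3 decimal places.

a = 1.534

With design matrix X, XᵀX = [[232]] and Xᵀv = [356]ᵀ.
Hence a = 356 / 232 ≈ 1.53448.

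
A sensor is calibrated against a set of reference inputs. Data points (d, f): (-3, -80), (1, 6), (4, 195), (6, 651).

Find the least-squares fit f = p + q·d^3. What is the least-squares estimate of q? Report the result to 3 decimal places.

Forming XᵀX = [[4, 254]; [254, 51482]] and Xᵀf = [772, 155262]ᵀ gives XᵀX·[p, q]ᵀ = Xᵀf.
Determinant 4·51482 − 254² = 141412.
p = (772·51482 − 254·155262)/141412 = 76889/35353; q = (4·155262 − 254·772)/141412 = 106240/35353.

q = 3.005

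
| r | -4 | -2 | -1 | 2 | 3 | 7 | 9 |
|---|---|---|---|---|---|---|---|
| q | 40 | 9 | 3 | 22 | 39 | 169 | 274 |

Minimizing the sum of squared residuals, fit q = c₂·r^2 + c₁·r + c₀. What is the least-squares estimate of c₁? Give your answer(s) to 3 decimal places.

The normal system AᵀA·[c₂, c₁, c₀]ᵀ = Aᵀq is [[9332, 1034, 164]; [1034, 164, 14]; [164, 14, 7]]·[c₂, c₁, c₀]ᵀ = [31593, 3629, 556]ᵀ.
Solving the 3×3 system (Gaussian elimination) gives c₂ = 2618249/868578, c₁ = 2483287/868578, c₀ = 446917/144763.

c₁ = 2.859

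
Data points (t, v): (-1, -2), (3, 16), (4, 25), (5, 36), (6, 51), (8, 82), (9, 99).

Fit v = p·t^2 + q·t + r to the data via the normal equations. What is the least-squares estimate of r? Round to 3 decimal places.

Forming XᵀX = [[12916, 1672, 232]; [1672, 232, 34]; [232, 34, 7]] and Xᵀv = [16545, 2183, 307]ᵀ gives XᵀX·[p, q, r]ᵀ = Xᵀv.
Solving the 3×3 system (Gaussian elimination) gives p = 9475/10164, q = 83767/30492, r = -833/2178.

r = -0.382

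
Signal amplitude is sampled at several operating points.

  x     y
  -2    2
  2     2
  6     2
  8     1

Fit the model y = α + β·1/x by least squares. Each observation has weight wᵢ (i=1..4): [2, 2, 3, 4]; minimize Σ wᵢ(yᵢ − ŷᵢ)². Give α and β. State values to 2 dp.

Compute the Gram sums: Σwᵢ·1 = 11, Σwᵢ·1/x = 1, Σwᵢ·1/x·1/x = 55/48.
Moment sums: Σwᵢ·y = 18, Σwᵢ·1/x·y = 3/2.
So MᵀWM·[α, β]ᵀ = MᵀWy: [[11, 1]; [1, 55/48]]·[α, β]ᵀ = [18, 3/2]ᵀ.
Determinant 11·(55/48) − 1² = 557/48.
α = (18·(55/48) − 1·(3/2))/(557/48) = 918/557; β = (11·(3/2) − 1·18)/(557/48) = -72/557.

α = 1.65, β = -0.13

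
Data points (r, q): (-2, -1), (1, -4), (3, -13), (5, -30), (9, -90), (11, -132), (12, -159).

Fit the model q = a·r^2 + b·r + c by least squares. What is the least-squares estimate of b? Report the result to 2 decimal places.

b = -1.08

Entries of XᵀX: Σr^2·r^2 = 42661, Σr^2·r = 3933, Σr^2 = 385, Σr·r = 385, Σr = 39, Σ1 = 7.
For Xᵀq: Σr^2·q = -47033, Σr·q = -4361, Σq = -429.
XᵀX·[a, b, c]ᵀ = Xᵀq becomes [[42661, 3933, 385]; [3933, 385, 39]; [385, 39, 7]]·[a, b, c]ᵀ = [-47033, -4361, -429]ᵀ.
Inverting the 3×3 Gram matrix, [a, b, c]ᵀ = [-712241/711489, -255904/237163, -153604/711489]ᵀ.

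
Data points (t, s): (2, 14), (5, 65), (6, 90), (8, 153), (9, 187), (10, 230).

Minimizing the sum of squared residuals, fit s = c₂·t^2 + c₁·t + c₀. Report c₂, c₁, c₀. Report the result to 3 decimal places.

The normal system AᵀA·[c₂, c₁, c₀]ᵀ = Aᵀs is [[22594, 2590, 310]; [2590, 310, 40]; [310, 40, 6]]·[c₂, c₁, c₀]ᵀ = [52860, 6100, 739]ᵀ.
Solving the 3×3 system (Gaussian elimination) gives c₂ = 6605/3342, c₁ = 10723/3342, c₀ = -187/557.

c₂ = 1.976, c₁ = 3.209, c₀ = -0.336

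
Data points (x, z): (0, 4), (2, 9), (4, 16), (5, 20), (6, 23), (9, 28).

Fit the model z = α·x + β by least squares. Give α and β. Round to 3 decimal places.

The normal equations are: 162·α + 26·β = 572;  26·α + 6·β = 100.
(Σx·x = 162, Σx = 26, Σ1 = 6, Σx·z = 572, Σz = 100.)
det = 162·6 − 26² = 296.
α = (572·6 − 26·100)/296 = 104/37; β = (162·100 − 26·572)/296 = 166/37.

α = 2.811, β = 4.486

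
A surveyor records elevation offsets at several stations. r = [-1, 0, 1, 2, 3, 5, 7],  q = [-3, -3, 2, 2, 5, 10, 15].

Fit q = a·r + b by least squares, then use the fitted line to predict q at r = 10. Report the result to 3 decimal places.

From the data, Σr·r = 89, Σr = 17, Σ1 = 7.
For Xᵀq: Σr·q = 179, Σq = 28.
So XᵀX·[a, b]ᵀ = Xᵀq: [[89, 17]; [17, 7]]·[a, b]ᵀ = [179, 28]ᵀ.
Determinant 89·7 − 17² = 334.
a = (179·7 − 17·28)/334 = 777/334; b = (89·28 − 17·179)/334 = -551/334.
At r = 10: q̂ = (777/334)·(10) + (-551/334)·(1) = 7219/334.

q̂ = 21.614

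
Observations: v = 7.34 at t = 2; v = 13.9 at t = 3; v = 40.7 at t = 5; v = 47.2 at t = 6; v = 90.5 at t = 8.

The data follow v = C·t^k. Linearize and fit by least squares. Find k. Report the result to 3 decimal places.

With ln vᵢ as the transformed response and ln tᵢ as the regressor:
Σln t = 7.2724, Σ(ln t)² = 11.8122, Σln v = 16.6912, Σln t·ln v = 26.5128.
Normal system: [[11.8122, 7.2724]; [7.2724, 5]]·[k, ln C]ᵀ = [26.5128, 16.6912]ᵀ.
Solving (det = 6.1731): k = 1.81092, ln C = 0.70429.

k = 1.811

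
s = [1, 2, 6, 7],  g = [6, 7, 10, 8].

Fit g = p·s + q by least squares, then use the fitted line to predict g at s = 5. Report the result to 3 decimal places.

ĝ = 8.212

From the data, Σs·s = 90, Σs = 16, Σ1 = 4.
Right-hand side: Σs·g = 136, Σg = 31.
Eliminating q: 4·(row 1) − 16·(row 2) gives 104·p = 4·136 − 16·31 = 48, so p = 6/13.
Then q = (31 − 16·(6/13))/4 = 307/52.
At s = 5: ĝ = (6/13)·(5) + (307/52)·(1) = 427/52.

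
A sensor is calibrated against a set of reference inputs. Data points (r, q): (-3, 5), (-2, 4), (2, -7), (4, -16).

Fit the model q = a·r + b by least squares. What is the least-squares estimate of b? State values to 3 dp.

b = -2.756

Compute the Gram sums: Σr·r = 33, Σr = 1, Σ1 = 4.
For Xᵀq: Σr·q = -101, Σq = -14.
XᵀX·[a, b]ᵀ = Xᵀq becomes [[33, 1]; [1, 4]]·[a, b]ᵀ = [-101, -14]ᵀ.
Δ = 33·4 − 1² = 131.
a = ((-101)·4 − 1·(-14))/131 = -390/131; b = (33·(-14) − 1·(-101))/131 = -361/131.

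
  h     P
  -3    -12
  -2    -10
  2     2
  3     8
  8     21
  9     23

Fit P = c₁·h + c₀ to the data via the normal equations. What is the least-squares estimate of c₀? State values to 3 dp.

Setting ∂/∂c₁ … = 0 gives: 171·c₁ + 17·c₀ = 459;  17·c₁ + 6·c₀ = 32.
(Σh·h = 171, Σh = 17, Σ1 = 6, Σh·P = 459, ΣP = 32.)
Eliminating c₀: 6·(row 1) − 17·(row 2) gives 737·c₁ = 6·459 − 17·32 = 2210, so c₁ = 2210/737.
Then c₀ = (32 − 17·(2210/737))/6 = -2331/737.

c₀ = -3.163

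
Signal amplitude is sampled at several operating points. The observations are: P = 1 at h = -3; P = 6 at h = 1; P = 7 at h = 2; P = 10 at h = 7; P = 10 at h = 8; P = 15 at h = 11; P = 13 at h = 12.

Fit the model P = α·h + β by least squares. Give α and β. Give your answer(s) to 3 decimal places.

Normal-equation sums: Σh·h = 392, Σh = 38, Σ1 = 7.
Moment sums: Σh·P = 488, ΣP = 62.
Normal equations: [[392, 38]; [38, 7]]·[α, β]ᵀ = [488, 62]ᵀ.
Determinant 392·7 − 38² = 1300.
α = (488·7 − 38·62)/1300 = 53/65; β = (392·62 − 38·488)/1300 = 288/65.

α = 0.815, β = 4.431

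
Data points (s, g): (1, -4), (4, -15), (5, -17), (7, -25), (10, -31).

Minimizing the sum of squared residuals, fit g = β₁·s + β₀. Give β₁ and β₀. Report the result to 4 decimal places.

β₁ = -3.0354, β₀ = -2.0088

AᵀA·[β₁, β₀]ᵀ = Aᵀg reads: 191·β₁ + 27·β₀ = -634;  27·β₁ + 5·β₀ = -92.
Determinant 191·5 − 27² = 226.
β₁ = ((-634)·5 − 27·(-92))/226 = -343/113; β₀ = (191·(-92) − 27·(-634))/226 = -227/113.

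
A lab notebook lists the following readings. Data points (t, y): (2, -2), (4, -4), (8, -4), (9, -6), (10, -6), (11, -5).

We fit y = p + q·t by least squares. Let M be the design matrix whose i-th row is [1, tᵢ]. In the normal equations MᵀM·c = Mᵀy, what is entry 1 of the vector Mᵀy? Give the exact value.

-27

Entry 1 ↔ basis 1, so (Mᵀy)_{1} = Σᵢ yᵢ = (1)·(-2) + (1)·(-4) + (1)·(-4) + (1)·(-6) + (1)·(-6) + (1)·(-5) = -27.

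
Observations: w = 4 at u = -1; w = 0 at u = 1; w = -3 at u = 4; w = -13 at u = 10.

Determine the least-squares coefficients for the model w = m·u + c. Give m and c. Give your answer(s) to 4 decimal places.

m = -1.5072, c = 2.2754

Compute the Gram sums: Σu·u = 118, Σu = 14, Σ1 = 4.
For Aᵀw: Σu·w = -146, Σw = -12.
Δ = 118·4 − 14² = 276.
m = ((-146)·4 − 14·(-12))/276 = -104/69; c = (118·(-12) − 14·(-146))/276 = 157/69.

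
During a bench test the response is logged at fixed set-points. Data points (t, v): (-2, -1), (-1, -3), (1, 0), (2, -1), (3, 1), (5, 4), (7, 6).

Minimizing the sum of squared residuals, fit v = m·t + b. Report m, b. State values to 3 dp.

m = 0.906, b = -1.085

From the data, Σt·t = 93, Σt = 15, Σ1 = 7.
Right-hand side: Σt·v = 68, Σv = 6.
Normal equations: [[93, 15]; [15, 7]]·[m, b]ᵀ = [68, 6]ᵀ.
Eliminating b: 7·(row 1) − 15·(row 2) gives 426·m = 7·68 − 15·6 = 386, so m = 193/213.
Then b = (6 − 15·(193/213))/7 = -77/71.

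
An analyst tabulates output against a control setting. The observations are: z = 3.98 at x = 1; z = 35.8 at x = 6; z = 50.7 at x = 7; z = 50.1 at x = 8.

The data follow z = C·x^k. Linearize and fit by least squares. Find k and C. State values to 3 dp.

k = 1.250, C = 3.985

Let Y = ln z. Fitting Y = k·ln x + ln C by least squares:
AᵀA = [[11.3210, 5.8171]; [5.8171, 4]], rhs = [22.1893, 12.7992]ᵀ  (here Σln x = 5.8171, Σ(ln x)² = 11.3210, Σln z = 12.7992, Σln x·ln z = 22.1893).
Δ = 11.3210·4 − (5.8171)² = 11.4454; k = (22.1893·4 − 5.8171·12.7992)/11.4454 = 1.24967, ln C = (11.3210·12.7992 − 5.8171·22.1893)/11.4454 = 1.38243, so C = exp(1.38243) = 3.98456.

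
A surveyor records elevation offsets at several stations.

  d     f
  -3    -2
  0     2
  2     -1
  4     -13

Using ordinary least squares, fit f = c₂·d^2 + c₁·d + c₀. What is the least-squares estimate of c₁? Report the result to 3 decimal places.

The normal system MᵀM·[c₂, c₁, c₀]ᵀ = Mᵀf is [[353, 45, 29]; [45, 29, 3]; [29, 3, 4]]·[c₂, c₁, c₀]ᵀ = [-230, -48, -14]ᵀ.
Row-reducing yields c₂ = -5131/6556, c₁ = -4731/6556, c₀ = 8901/3278.

c₁ = -0.722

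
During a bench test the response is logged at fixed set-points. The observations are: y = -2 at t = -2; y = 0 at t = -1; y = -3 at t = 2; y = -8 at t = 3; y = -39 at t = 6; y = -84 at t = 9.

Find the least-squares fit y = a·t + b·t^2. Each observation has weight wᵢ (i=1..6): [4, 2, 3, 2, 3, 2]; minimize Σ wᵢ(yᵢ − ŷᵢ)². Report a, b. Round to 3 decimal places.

Normal-equation sums: Σwᵢ·t·t = 318, Σwᵢ·t·t^2 = 2150, Σwᵢ·t^2·t^2 = 17286.
Moment sums: Σwᵢ·t·y = -2264, Σwᵢ·t^2·y = -18032.
Normal equations: [[318, 2150]; [2150, 17286]]·[a, b]ᵀ = [-2264, -18032]ᵀ.
Determinant 318·17286 − 2150² = 874448.
a = ((-2264)·17286 − 2150·(-18032))/874448 = -13/31; b = (318·(-18032) − 2150·(-2264))/874448 = -1321/1333.

a = -0.419, b = -0.991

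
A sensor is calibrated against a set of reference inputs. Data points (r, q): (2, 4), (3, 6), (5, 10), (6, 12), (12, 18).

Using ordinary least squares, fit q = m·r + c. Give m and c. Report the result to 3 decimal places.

m = 1.373, c = 2.314

XᵀX·[m, c]ᵀ = Xᵀq reads: 218·m + 28·c = 364;  28·m + 5·c = 50.
(Σr·r = 218, Σr = 28, Σ1 = 5, Σr·q = 364, Σq = 50.)
Δ = 218·5 − 28² = 306.
m = (364·5 − 28·50)/306 = 70/51; c = (218·50 − 28·364)/306 = 118/51.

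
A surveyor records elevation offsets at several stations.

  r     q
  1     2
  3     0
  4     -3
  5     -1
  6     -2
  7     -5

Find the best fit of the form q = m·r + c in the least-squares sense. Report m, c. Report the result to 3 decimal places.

From the data, Σr·r = 136, Σr = 26, Σ1 = 6.
For Aᵀq: Σr·q = -62, Σq = -9.
So AᵀA·[m, c]ᵀ = Aᵀq: [[136, 26]; [26, 6]]·[m, c]ᵀ = [-62, -9]ᵀ.
Eliminating c: 6·(row 1) − 26·(row 2) gives 140·m = 6·(-62) − 26·(-9) = -138, so m = -69/70.
Then c = ((-9) − 26·(-69/70))/6 = 97/35.

m = -0.986, c = 2.771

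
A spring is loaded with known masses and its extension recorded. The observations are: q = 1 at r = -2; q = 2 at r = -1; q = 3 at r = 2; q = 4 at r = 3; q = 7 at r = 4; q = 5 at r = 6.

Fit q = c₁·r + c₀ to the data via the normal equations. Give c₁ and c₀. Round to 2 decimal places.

c₁ = 0.61, c₀ = 2.45

AᵀA·[c₁, c₀]ᵀ = Aᵀq reads: 70·c₁ + 12·c₀ = 72;  12·c₁ + 6·c₀ = 22.
(Σr·r = 70, Σr = 12, Σ1 = 6, Σr·q = 72, Σq = 22.)
Determinant 70·6 − 12² = 276.
c₁ = (72·6 − 12·22)/276 = 14/23; c₀ = (70·22 − 12·72)/276 = 169/69.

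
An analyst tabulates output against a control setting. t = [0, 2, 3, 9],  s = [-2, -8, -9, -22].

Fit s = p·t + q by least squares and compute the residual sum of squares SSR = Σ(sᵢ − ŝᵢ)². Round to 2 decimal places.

With design matrix X, XᵀX = [[94, 14]; [14, 4]] and Xᵀs = [-241, -41]ᵀ.
Eliminating q: 4·(row 1) − 14·(row 2) gives 180·p = 4·(-241) − 14·(-41) = -390, so p = -13/6.
Then q = ((-41) − 14·(-13/6))/4 = -8/3.
Residuals: 2/3, -1, 1/6, 1/6; SSR = 3/2.

SSR = 1.50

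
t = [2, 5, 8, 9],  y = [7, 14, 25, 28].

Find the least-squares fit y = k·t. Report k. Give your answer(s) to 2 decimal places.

From the data, Σt·t = 174.
And Σt·y = 536.
So MᵀM·[k]ᵀ = Mᵀy: [[174]]·[k]ᵀ = [536]ᵀ.
k = 536/174 = 3.08046.

k = 3.08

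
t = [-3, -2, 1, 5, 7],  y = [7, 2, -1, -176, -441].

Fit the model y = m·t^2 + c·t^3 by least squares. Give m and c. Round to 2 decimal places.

From the data, Σt^2·t^2 = 3124, Σt^2·t^3 = 19658, Σt^3·t^3 = 134068.
And Σt^2·y = -25939, Σt^3·y = -173469.
Normal equations: [[3124, 19658]; [19658, 134068]]·[m, c]ᵀ = [-25939, -173469]ᵀ.
Δ = 3124·134068 − 19658² = 32391468.
m = ((-25939)·134068 − 19658·(-173469))/32391468 = -33768125/16195734; c = (3124·(-173469) − 19658·(-25939))/32391468 = -16004147/16195734.

m = -2.09, c = -0.99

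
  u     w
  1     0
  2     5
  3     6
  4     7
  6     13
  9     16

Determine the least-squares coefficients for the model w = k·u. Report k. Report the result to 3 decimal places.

k = 1.891

Setting ∂/∂k … = 0 gives: 147·k = 278.
(Σu·u = 147, Σu·w = 278.)
Hence k = 278 / 147 ≈ 1.89116.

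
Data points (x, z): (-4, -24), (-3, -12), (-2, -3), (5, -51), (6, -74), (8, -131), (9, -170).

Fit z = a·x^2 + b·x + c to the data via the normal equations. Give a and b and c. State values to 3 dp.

a = -2.038, b = -0.844, c = 4.269

The normal equations are: 12931·a + 1483·b + 235·c = -26597;  1483·a + 235·b + 19·c = -3139;  235·a + 19·b + 7·c = -465.
Row-reducing yields a = -41707/20468, b = -3047/3612, c = 9361/2193.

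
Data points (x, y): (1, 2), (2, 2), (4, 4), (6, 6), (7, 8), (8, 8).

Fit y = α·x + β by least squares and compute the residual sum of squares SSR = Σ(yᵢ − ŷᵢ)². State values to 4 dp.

From the data, Σx·x = 170, Σx = 28, Σ1 = 6.
Moment sums: Σx·y = 178, Σy = 30.
So MᵀM·[α, β]ᵀ = Mᵀy: [[170, 28]; [28, 6]]·[α, β]ᵀ = [178, 30]ᵀ.
Eliminating β: 6·(row 1) − 28·(row 2) gives 236·α = 6·178 − 28·30 = 228, so α = 57/59.
Then β = (30 − 28·(57/59))/6 = 29/59.
Residuals: 32/59, -25/59, -21/59, -17/59, 44/59, -13/59; SSR = 76/59.

SSR = 1.2881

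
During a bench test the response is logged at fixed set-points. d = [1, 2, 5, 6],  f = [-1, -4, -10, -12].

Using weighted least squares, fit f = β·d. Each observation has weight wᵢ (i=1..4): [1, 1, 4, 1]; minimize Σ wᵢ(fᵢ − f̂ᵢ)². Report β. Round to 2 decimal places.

From the data, Σwᵢ·d·d = 141.
Moment sums: Σwᵢ·d·f = -281.
So AᵀWA·[β]ᵀ = AᵀWf: [[141]]·[β]ᵀ = [-281]ᵀ.
β = (-281)/141 = -1.99291.

β = -1.99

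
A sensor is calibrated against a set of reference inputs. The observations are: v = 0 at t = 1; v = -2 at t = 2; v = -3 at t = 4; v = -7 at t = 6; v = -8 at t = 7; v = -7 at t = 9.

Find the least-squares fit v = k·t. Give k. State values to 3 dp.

Setting ∂/∂k … = 0 gives: 187·k = -177.
Hence k = -177 / 187 ≈ -0.946524.

k = -0.947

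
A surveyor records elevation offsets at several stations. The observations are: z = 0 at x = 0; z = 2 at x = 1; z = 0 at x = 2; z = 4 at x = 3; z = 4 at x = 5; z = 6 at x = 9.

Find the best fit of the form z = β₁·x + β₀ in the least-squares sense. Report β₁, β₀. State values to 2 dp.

β₁ = 0.65, β₀ = 0.50

Sums needed: Σx·x = 120, Σx = 20, Σ1 = 6.
Right-hand side: Σx·z = 88, Σz = 16.
Eliminating β₀: 6·(row 1) − 20·(row 2) gives 320·β₁ = 6·88 − 20·16 = 208, so β₁ = 13/20.
Then β₀ = (16 − 20·(13/20))/6 = 1/2.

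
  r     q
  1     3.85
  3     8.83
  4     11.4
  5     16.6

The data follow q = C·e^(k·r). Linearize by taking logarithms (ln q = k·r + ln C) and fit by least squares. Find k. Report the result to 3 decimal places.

k = 0.362

With ln qᵢ as the transformed response and rᵢ as the regressor:
XᵀX = [[51.0000, 13.0000]; [13.0000, 4]], rhs = [31.6640, 8.7692]ᵀ  (here Σr = 13.0000, Σ(r)² = 51.0000, Σln q = 8.7692, Σr·ln q = 31.6640).
Δ = 51.0000·4 − (13.0000)² = 35.0000; k = (31.6640·4 − 13.0000·8.7692)/35.0000 = 0.36160, ln C = (51.0000·8.7692 − 13.0000·31.6640)/35.0000 = 1.01713.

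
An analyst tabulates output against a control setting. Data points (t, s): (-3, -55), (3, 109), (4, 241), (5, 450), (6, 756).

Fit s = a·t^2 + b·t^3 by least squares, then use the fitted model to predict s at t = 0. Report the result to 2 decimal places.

ŝ = 0.00

Compute the Gram sums: Σt^2·t^2 = 2339, Σt^2·t^3 = 11925, Σt^3·t^3 = 67835.
And Σt^2·s = 42808, Σt^3·s = 239398.
So AᵀA·[a, b]ᵀ = Aᵀs: [[2339, 11925]; [11925, 67835]]·[a, b]ᵀ = [42808, 239398]ᵀ.
Eliminating b: 67835·(row 1) − 11925·(row 2) gives 16460440·a = 67835·42808 − 11925·239398 = 49059530, so a = 4905953/1646044.
Then b = (239398 − 11925·(4905953/1646044))/67835 = 24733261/8230220.
At t = 0: ŝ = (4905953/1646044)·(0) + (24733261/8230220)·(0) = 0.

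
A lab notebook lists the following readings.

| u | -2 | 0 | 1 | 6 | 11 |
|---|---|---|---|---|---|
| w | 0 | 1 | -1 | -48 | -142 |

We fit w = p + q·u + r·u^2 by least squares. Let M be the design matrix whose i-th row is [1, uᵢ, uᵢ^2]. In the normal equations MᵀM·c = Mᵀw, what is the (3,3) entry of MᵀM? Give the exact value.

15954

Row 3 ↔ basis u^2, column 3 ↔ basis u^2, so (MᵀM)_{3,3} = Σᵢ (u^2)·(u^2) = (4)·(4) + (0)·(0) + (1)·(1) + (36)·(36) + (121)·(121) = 15954.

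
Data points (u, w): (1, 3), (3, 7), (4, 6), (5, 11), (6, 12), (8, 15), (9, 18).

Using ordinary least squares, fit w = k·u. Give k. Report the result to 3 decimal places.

k = 1.970

The normal system XᵀX·[k]ᵀ = Xᵀw is [[232]]·[k]ᵀ = [457]ᵀ.
Hence k = 457 / 232 ≈ 1.96983.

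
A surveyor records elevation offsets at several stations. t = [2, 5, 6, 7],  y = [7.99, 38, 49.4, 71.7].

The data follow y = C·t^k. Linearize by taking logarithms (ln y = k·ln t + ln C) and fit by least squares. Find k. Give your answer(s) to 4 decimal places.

k = 1.7163

Linearized form: ln y = k·ln t + ln C. From the 4 transformed points,
AᵀA = [[10.0677, 6.0403]; [6.0403, 4]], rhs = [22.5966, 13.8882]ᵀ  (here Σln t = 6.0403, Σ(ln t)² = 10.0677, Σln y = 13.8882, Σln t·ln y = 22.5966).
Solving (det = 3.7862): k = 1.71627, ln C = 0.88038.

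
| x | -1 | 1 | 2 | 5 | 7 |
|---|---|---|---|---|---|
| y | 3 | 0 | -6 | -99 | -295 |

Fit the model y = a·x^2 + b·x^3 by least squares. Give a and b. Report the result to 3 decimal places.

Setting ∂/∂a … = 0 gives: 3044·a + 19964·b = -16951;  19964·a + 133340·b = -113611.
Eliminating b: 133340·(row 1) − 19964·(row 2) gives 7325664·a = 133340·(-16951) − 19964·(-113611) = 7883664, so a = 164243/152618.
Then b = ((-113611) − 19964·(164243/152618))/133340 = -309255/305236.

a = 1.076, b = -1.013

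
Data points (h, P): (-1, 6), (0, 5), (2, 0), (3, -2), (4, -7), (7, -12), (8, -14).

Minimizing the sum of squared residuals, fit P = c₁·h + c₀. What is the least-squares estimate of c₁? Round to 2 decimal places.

Forming AᵀA = [[143, 23]; [23, 7]] and AᵀP = [-236, -24]ᵀ gives AᵀA·[c₁, c₀]ᵀ = AᵀP.
Δ = 143·7 − 23² = 472.
c₁ = ((-236)·7 − 23·(-24))/472 = -275/118; c₀ = (143·(-24) − 23·(-236))/472 = 499/118.

c₁ = -2.33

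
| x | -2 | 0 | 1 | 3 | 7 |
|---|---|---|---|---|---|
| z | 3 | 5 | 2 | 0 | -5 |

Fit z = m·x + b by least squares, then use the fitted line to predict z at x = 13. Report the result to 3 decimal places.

Entries of MᵀM: Σx·x = 63, Σx = 9, Σ1 = 5.
Right-hand side: Σx·z = -39, Σz = 5.
So MᵀM·[m, b]ᵀ = Mᵀz: [[63, 9]; [9, 5]]·[m, b]ᵀ = [-39, 5]ᵀ.
Δ = 63·5 − 9² = 234.
m = ((-39)·5 − 9·5)/234 = -40/39; b = (63·5 − 9·(-39))/234 = 37/13.
At x = 13: ẑ = (-40/39)·(13) + (37/13)·(1) = -409/39.

ẑ = -10.487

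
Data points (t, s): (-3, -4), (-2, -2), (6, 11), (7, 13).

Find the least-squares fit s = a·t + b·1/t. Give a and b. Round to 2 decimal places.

a = 1.94, b = -4.22

With design matrix M, MᵀM = [[98, 4]; [4, 361/882]] and Mᵀs = [173, 253/42]ᵀ.
Eliminating b: (361/882)·(row 1) − 4·(row 2) gives (217/9)·a = (361/882)·173 − 4·(253/42) = 41201/882, so a = 41201/21266.
Then b = ((253/42) − 4·(41201/21266))/(361/882) = -915/217.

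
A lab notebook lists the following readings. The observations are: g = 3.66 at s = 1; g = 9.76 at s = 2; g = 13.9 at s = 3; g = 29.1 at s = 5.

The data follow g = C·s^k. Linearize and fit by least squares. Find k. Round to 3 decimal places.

k = 1.264

Taking logs, ln g = k·ln s + ln C, so regress ln g on ln s.
Σln s = 3.4012, Σ(ln s)² = 4.2777, Σln g = 9.5784, Σln s·ln g = 9.8956.
Equations: 4.2777·k + 3.4012·ln C = 9.8956;  3.4012·k + 4·ln C = 9.5784.
Solving (det = 5.5426): k = 1.26375, ln C = 1.32003.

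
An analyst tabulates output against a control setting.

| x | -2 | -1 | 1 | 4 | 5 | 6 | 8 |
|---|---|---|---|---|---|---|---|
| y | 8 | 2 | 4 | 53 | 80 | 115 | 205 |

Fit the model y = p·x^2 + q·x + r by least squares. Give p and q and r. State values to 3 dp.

p = 3.070, q = 1.075, r = -0.978

Normal-equation sums: Σx^2·x^2 = 6291, Σx^2·x = 909, Σx^2 = 147, Σx·x = 147, Σx = 21, Σ1 = 7.
For Aᵀy: Σx^2·y = 20146, Σx·y = 2928, Σy = 467.
Solving the 3×3 system (Gaussian elimination) gives p = 3205/1044, q = 187/174, r = -2383/2436.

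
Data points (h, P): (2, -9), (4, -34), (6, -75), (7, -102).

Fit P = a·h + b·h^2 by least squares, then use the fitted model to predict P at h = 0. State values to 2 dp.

Sums needed: Σh·h = 105, Σh·h^2 = 631, Σh^2·h^2 = 3969.
For XᵀP: Σh·P = -1318, Σh^2·P = -8278.
So XᵀX·[a, b]ᵀ = XᵀP: [[105, 631]; [631, 3969]]·[a, b]ᵀ = [-1318, -8278]ᵀ.
Eliminating b: 3969·(row 1) − 631·(row 2) gives 18584·a = 3969·(-1318) − 631·(-8278) = -7724, so a = -1931/4646.
Then b = ((-8278) − 631·(-1931/4646))/3969 = -9383/4646.
At h = 0: P̂ = (-1931/4646)·(0) + (-9383/4646)·(0) = 0.

P̂ = 0.00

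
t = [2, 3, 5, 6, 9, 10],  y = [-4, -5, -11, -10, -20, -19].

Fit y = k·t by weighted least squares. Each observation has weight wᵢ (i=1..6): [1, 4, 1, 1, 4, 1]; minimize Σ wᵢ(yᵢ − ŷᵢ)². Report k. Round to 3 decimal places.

k = -2.082

Normal-equation sums: Σwᵢ·t·t = 525.
And Σwᵢ·t·y = -1093.
So AᵀWA·[k]ᵀ = AᵀWy: [[525]]·[k]ᵀ = [-1093]ᵀ.
Hence k = -1093 / 525 ≈ -2.0819.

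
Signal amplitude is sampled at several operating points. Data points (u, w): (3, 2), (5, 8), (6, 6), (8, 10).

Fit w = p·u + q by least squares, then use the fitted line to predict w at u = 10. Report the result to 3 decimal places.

ŵ = 13.077

Sums needed: Σu·u = 134, Σu = 22, Σ1 = 4.
For Mᵀw: Σu·w = 162, Σw = 26.
So MᵀM·[p, q]ᵀ = Mᵀw: [[134, 22]; [22, 4]]·[p, q]ᵀ = [162, 26]ᵀ.
Δ = 134·4 − 22² = 52.
p = (162·4 − 22·26)/52 = 19/13; q = (134·26 − 22·162)/52 = -20/13.
At u = 10: ŵ = (19/13)·(10) + (-20/13)·(1) = 170/13.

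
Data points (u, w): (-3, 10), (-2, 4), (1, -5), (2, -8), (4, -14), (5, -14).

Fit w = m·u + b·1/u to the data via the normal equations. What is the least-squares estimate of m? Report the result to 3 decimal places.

Entries of XᵀX: Σu·u = 59, Σu·1/u = 6, Σ1/u·1/u = 6169/3600.
For Xᵀw: Σu·w = -185, Σ1/u·w = -619/30.
Eliminating b: (6169/3600)·(row 1) − 6·(row 2) gives (234371/3600)·m = (6169/3600)·(-185) − 6·(-619/30) = -139117/720, so m = -695585/234371.
Then b = ((-619/30) − 6·(-695585/234371))/(6169/3600) = -386520/234371.

m = -2.968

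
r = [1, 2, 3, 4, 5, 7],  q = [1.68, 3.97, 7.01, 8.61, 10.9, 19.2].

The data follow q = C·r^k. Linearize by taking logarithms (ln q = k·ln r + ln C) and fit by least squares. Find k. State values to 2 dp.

k = 1.21

With ln qᵢ as the transformed response and ln rᵢ as the regressor:
Σln r = 6.7334, Σ(ln r)² = 9.9861, Σln q = 11.3415, Σln r·ln q = 15.6742.
Equations: 9.9861·k + 6.7334·ln C = 15.6742;  6.7334·k + 6·ln C = 11.3415.
Slope k = (n·Σln r·ln q − Σln r·Σln q)/(n·Σ(ln r)² − (Σln r)²) = (6·15.6742 − 6.7334·11.3415)/14.5777 = 1.21270; ln C = (Σln q − k·Σln r)/n = 0.52932.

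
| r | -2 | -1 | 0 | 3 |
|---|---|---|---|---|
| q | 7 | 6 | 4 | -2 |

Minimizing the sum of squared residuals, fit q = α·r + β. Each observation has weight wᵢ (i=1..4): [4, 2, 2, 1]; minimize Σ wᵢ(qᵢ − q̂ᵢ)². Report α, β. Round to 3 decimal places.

α = -1.773, β = 3.732

Normal-equation sums: Σwᵢ·r·r = 27, Σwᵢ·r = -7, Σwᵢ·1 = 9.
For XᵀWq: Σwᵢ·r·q = -74, Σwᵢ·q = 46.
det = 27·9 − (-7)² = 194.
α = ((-74)·9 − (-7)·46)/194 = -172/97; β = (27·46 − (-7)·(-74))/194 = 362/97.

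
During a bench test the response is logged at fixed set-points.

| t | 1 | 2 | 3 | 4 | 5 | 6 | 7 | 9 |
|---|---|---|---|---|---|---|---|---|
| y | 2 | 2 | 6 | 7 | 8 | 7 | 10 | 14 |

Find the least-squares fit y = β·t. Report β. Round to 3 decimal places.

The normal equations are: 221·β = 330.
(Σt·t = 221, Σt·y = 330.)
β = 330/221 = 1.49321.

β = 1.493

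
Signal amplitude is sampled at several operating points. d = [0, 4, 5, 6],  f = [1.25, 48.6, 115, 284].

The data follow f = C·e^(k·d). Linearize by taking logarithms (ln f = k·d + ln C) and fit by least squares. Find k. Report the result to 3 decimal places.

Linearized form: ln f = k·d + ln C. From the 4 transformed points,
XᵀX = [[77.0000, 15.0000]; [15.0000, 4]], rhs = [73.1530, 14.5007]ᵀ  (here Σd = 15.0000, Σ(d)² = 77.0000, Σln f = 14.5007, Σd·ln f = 73.1530).
Slope k = (n·Σd·ln f − Σd·Σln f)/(n·Σ(d)² − (Σd)²) = (4·73.1530 − 15.0000·14.5007)/83.0000 = 0.90484; ln C = (Σln f − k·Σd)/n = 0.23201.

k = 0.905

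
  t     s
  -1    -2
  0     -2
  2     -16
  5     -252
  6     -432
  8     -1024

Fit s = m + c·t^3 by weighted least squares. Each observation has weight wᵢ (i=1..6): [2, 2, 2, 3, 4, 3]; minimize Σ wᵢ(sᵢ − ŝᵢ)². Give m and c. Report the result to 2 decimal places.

From the data, Σwᵢ·1 = 16, Σwᵢ·t^3 = 2789, Σwᵢ·t^3·t^3 = 1020061.
For AᵀWs: Σwᵢ·s = -5596, Σwᵢ·t^3·s = -2040864.
So AᵀWA·[m, c]ᵀ = AᵀWs: [[16, 2789]; [2789, 1020061]]·[m, c]ᵀ = [-5596, -2040864]ᵀ.
Determinant 16·1020061 − 2789² = 8542455.
m = ((-5596)·1020061 − 2789·(-2040864))/8542455 = -3258332/1708491; c = (16·(-2040864) − 2789·(-5596))/8542455 = -3409316/1708491.

m = -1.91, c = -2.00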